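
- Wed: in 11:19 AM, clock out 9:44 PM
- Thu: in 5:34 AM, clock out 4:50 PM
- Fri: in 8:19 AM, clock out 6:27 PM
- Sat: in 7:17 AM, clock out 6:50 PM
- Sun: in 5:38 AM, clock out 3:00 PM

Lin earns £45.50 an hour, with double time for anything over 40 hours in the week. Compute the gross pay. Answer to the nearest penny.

Wed: 11:19 AM–9:44 PM = 10 h 25 min
Thu: 5:34 AM–4:50 PM = 11 h 16 min
Fri: 8:19 AM–6:27 PM = 10 h 8 min
Sat: 7:17 AM–6:50 PM = 11 h 33 min
Sun: 5:38 AM–3:00 PM = 9 h 22 min
Total worked: 52 h 44 min = 3164 min.
Regular 40 h 0 min = 2400 min at £45.50/h; overtime 12 h 44 min = 764 min at £91.00/h.
Pay = (2400 × £45.50 + 764 × £91.00) ÷ 60 = £2978.73.

£2978.73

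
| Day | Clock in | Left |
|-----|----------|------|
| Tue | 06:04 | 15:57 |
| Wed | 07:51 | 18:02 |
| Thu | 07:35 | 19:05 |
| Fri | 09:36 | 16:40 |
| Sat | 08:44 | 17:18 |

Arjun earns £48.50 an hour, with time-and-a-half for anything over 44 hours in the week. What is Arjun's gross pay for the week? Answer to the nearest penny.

£2366.80

Tue: 06:04–15:57 = 9 h 53 min
Wed: 07:51–18:02 = 10 h 11 min
Thu: 07:35–19:05 = 11 h 30 min
Fri: 09:36–16:40 = 7 h 4 min
Sat: 08:44–17:18 = 8 h 34 min
Total worked: 47 h 12 min = 2832 min.
Regular 44 h 0 min = 2640 min at £48.50/h; overtime 3 h 12 min = 192 min at £72.75/h.
Pay = (2640 × £48.50 + 192 × £72.75) ÷ 60 = £2366.80.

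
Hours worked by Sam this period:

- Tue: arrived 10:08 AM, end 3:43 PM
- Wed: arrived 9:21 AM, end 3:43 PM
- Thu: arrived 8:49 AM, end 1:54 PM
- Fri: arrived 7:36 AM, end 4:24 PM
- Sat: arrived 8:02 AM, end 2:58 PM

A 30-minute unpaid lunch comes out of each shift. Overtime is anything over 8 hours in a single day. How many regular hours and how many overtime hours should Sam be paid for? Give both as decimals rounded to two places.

Tue: 10:08 AM–3:43 PM = 5 h 35 min; less 30 min break → 5 h 5 min
Wed: 9:21 AM–3:43 PM = 6 h 22 min; less 30 min break → 5 h 52 min
Thu: 8:49 AM–1:54 PM = 5 h 5 min; less 30 min break → 4 h 35 min
Fri: 7:36 AM–4:24 PM = 8 h 48 min; less 30 min break → 8 h 18 min
Sat: 8:02 AM–2:58 PM = 6 h 56 min; less 30 min break → 6 h 26 min
Tue reg 5 h 5 min / OT 0 h 0 min; Wed reg 5 h 52 min / OT 0 h 0 min; Thu reg 4 h 35 min / OT 0 h 0 min; Fri reg 8 h 0 min / OT 0 h 18 min; Sat reg 6 h 26 min / OT 0 h 0 min.
Totals: regular 29 h 58 min, overtime 0 h 18 min.

Regular 29.97 hours, overtime 0.30 hours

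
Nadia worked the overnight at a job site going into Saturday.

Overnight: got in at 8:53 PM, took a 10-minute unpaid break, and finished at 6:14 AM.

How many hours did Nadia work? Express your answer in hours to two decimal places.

Overnight: 8:53 PM → midnight = 3 h 7 min; midnight → 6:14 AM = 6 h 14 min; span 9 h 21 min; less 10 min break → 9 h 11 min

9.18 hours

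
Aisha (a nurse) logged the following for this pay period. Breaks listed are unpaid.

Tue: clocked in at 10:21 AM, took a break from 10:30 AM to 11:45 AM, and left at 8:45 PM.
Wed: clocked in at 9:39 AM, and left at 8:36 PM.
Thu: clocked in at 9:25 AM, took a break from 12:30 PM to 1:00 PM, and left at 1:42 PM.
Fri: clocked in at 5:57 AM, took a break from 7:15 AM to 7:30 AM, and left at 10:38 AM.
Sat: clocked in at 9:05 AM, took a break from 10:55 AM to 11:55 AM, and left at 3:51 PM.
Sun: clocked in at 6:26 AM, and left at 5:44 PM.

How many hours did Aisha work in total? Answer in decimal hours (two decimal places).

45.38 hours

Tue: 10:21 AM–8:45 PM = 10 h 24 min; less 75 min break → 9 h 9 min
Wed: 9:39 AM–8:36 PM = 10 h 57 min
Thu: 9:25 AM–1:42 PM = 4 h 17 min; less 30 min break → 3 h 47 min
Fri: 5:57 AM–10:38 AM = 4 h 41 min; less 15 min break → 4 h 26 min
Sat: 9:05 AM–3:51 PM = 6 h 46 min; less 60 min break → 5 h 46 min
Sun: 6:26 AM–5:44 PM = 11 h 18 min
Total: 9 h 9 min + 10 h 57 min + 3 h 47 min + 4 h 26 min + 5 h 46 min + 11 h 18 min = 45 h 23 min.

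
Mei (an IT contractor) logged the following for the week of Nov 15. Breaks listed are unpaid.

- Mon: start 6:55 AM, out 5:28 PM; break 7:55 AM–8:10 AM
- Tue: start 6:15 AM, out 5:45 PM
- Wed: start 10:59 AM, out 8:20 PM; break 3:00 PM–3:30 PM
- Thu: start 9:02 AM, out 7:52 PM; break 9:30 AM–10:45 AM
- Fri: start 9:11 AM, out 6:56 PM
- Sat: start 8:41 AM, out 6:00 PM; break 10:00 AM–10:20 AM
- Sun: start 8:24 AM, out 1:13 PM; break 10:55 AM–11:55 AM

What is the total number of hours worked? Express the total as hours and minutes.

62 h 47 min

Mon: 6:55 AM–5:28 PM = 10 h 33 min; less 15 min break → 10 h 18 min
Tue: 6:15 AM–5:45 PM = 11 h 30 min
Wed: 10:59 AM–8:20 PM = 9 h 21 min; less 30 min break → 8 h 51 min
Thu: 9:02 AM–7:52 PM = 10 h 50 min; less 75 min break → 9 h 35 min
Fri: 9:11 AM–6:56 PM = 9 h 45 min
Sat: 8:41 AM–6:00 PM = 9 h 19 min; less 20 min break → 8 h 59 min
Sun: 8:24 AM–1:13 PM = 4 h 49 min; less 60 min break → 3 h 49 min
Total: 10 h 18 min + 11 h 30 min + 8 h 51 min + 9 h 35 min + 9 h 45 min + 8 h 59 min + 3 h 49 min = 62 h 47 min.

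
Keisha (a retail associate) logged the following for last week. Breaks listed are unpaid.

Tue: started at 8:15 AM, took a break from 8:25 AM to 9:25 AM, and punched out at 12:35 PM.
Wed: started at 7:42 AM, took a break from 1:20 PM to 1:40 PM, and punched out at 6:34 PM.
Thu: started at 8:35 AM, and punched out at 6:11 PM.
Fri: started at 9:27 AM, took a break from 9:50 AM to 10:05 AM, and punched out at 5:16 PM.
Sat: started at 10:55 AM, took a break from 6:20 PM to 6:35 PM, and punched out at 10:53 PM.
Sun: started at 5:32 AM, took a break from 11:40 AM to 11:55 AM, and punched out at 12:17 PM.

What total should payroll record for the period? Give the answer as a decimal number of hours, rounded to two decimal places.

Tue: 8:15 AM–12:35 PM = 4 h 20 min; less 60 min break → 3 h 20 min
Wed: 7:42 AM–6:34 PM = 10 h 52 min; less 20 min break → 10 h 32 min
Thu: 8:35 AM–6:11 PM = 9 h 36 min
Fri: 9:27 AM–5:16 PM = 7 h 49 min; less 15 min break → 7 h 34 min
Sat: 10:55 AM–10:53 PM = 11 h 58 min; less 15 min break → 11 h 43 min
Sun: 5:32 AM–12:17 PM = 6 h 45 min; less 15 min break → 6 h 30 min
Total: 3 h 20 min + 10 h 32 min + 9 h 36 min + 7 h 34 min + 11 h 43 min + 6 h 30 min = 49 h 15 min.

49.25 hours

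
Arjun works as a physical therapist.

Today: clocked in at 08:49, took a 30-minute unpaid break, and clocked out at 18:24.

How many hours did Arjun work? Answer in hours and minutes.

9 h 5 min

Today: 08:49–18:24 = 9 h 35 min; less 30 min break → 9 h 5 min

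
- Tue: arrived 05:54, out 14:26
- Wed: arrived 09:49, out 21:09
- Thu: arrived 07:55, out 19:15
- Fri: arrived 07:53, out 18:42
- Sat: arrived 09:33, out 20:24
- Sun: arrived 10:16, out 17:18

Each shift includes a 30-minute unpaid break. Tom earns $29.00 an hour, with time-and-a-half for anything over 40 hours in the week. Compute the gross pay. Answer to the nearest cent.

$1895.15

Tue: 05:54–14:26 = 8 h 32 min; less 30 min break → 8 h 2 min
Wed: 09:49–21:09 = 11 h 20 min; less 30 min break → 10 h 50 min
Thu: 07:55–19:15 = 11 h 20 min; less 30 min break → 10 h 50 min
Fri: 07:53–18:42 = 10 h 49 min; less 30 min break → 10 h 19 min
Sat: 09:33–20:24 = 10 h 51 min; less 30 min break → 10 h 21 min
Sun: 10:16–17:18 = 7 h 2 min; less 30 min break → 6 h 32 min
Total worked: 56 h 54 min = 3414 min.
Regular 40 h 0 min = 2400 min at $29.00/h; overtime 16 h 54 min = 1014 min at $43.50/h.
Pay = (2400 × $29.00 + 1014 × $43.50) ÷ 60 = $1895.15.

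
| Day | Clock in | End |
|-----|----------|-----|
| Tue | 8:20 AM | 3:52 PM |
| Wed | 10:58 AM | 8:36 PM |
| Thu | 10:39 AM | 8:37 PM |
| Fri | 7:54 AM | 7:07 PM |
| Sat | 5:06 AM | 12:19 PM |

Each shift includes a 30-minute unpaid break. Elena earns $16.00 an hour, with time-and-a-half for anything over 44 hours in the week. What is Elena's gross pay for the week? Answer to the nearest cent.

Tue: 8:20 AM–3:52 PM = 7 h 32 min; less 30 min break → 7 h 2 min
Wed: 10:58 AM–8:36 PM = 9 h 38 min; less 30 min break → 9 h 8 min
Thu: 10:39 AM–8:37 PM = 9 h 58 min; less 30 min break → 9 h 28 min
Fri: 7:54 AM–7:07 PM = 11 h 13 min; less 30 min break → 10 h 43 min
Sat: 5:06 AM–12:19 PM = 7 h 13 min; less 30 min break → 6 h 43 min
Total worked: 43 h 4 min = 2584 min.
Regular 43 h 4 min = 2584 min at $16.00/h; overtime 0 h 0 min = 0 min at $24.00/h.
Pay = (2584 × $16.00 + 0 × $24.00) ÷ 60 = $689.07.

$689.07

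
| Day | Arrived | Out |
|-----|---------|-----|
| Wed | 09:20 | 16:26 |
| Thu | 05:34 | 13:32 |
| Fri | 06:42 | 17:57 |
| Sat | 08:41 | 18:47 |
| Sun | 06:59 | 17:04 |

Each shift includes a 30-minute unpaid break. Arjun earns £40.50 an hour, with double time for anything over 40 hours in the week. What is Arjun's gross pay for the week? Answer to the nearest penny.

Wed: 09:20–16:26 = 7 h 6 min; less 30 min break → 6 h 36 min
Thu: 05:34–13:32 = 7 h 58 min; less 30 min break → 7 h 28 min
Fri: 06:42–17:57 = 11 h 15 min; less 30 min break → 10 h 45 min
Sat: 08:41–18:47 = 10 h 6 min; less 30 min break → 9 h 36 min
Sun: 06:59–17:04 = 10 h 5 min; less 30 min break → 9 h 35 min
Total worked: 44 h 0 min = 2640 min.
Regular 40 h 0 min = 2400 min at £40.50/h; overtime 4 h 0 min = 240 min at £81.00/h.
Pay = (2400 × £40.50 + 240 × £81.00) ÷ 60 = £1944.00.

£1944.00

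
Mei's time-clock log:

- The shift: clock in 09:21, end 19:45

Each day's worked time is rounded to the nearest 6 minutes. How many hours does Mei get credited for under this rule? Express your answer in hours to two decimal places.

The shift: 09:21–19:45 = 10 h 24 min → rounds to 10 h 24 min

10.40 hours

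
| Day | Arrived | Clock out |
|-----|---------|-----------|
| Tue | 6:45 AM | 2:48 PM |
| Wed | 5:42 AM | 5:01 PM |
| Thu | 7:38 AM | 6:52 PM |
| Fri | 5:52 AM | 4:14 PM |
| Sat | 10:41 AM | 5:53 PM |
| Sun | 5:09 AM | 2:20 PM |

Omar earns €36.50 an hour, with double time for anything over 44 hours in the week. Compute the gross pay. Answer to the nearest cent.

€2580.55

Tue: 6:45 AM–2:48 PM = 8 h 3 min
Wed: 5:42 AM–5:01 PM = 11 h 19 min
Thu: 7:38 AM–6:52 PM = 11 h 14 min
Fri: 5:52 AM–4:14 PM = 10 h 22 min
Sat: 10:41 AM–5:53 PM = 7 h 12 min
Sun: 5:09 AM–2:20 PM = 9 h 11 min
Total worked: 57 h 21 min = 3441 min.
Regular 44 h 0 min = 2640 min at €36.50/h; overtime 13 h 21 min = 801 min at €73.00/h.
Pay = (2640 × €36.50 + 801 × €73.00) ÷ 60 = €2580.55.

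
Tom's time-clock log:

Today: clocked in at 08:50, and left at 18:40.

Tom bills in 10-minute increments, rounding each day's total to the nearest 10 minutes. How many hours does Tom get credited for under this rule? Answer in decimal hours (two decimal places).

Today: 08:50–18:40 = 9 h 50 min → rounds to 9 h 50 min

9.83 hours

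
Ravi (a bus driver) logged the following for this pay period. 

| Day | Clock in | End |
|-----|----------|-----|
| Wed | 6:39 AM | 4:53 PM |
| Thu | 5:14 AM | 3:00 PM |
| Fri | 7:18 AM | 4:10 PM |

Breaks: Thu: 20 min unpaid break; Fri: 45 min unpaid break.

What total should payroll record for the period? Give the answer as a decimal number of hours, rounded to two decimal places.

27.78 hours

Wed: 6:39 AM–4:53 PM = 10 h 14 min
Thu: 5:14 AM–3:00 PM = 9 h 46 min; less 20 min break → 9 h 26 min
Fri: 7:18 AM–4:10 PM = 8 h 52 min; less 45 min break → 8 h 7 min
Total: 10 h 14 min + 9 h 26 min + 8 h 7 min = 27 h 47 min.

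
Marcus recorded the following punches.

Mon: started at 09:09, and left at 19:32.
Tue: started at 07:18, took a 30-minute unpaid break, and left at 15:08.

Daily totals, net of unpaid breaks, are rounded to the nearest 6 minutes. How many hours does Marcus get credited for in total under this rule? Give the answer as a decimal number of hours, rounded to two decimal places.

Mon: 09:09–19:32 = 10 h 23 min → rounds to 10 h 24 min
Tue: 07:18–15:08 = 7 h 50 min − 30 min = 7 h 20 min → rounds to 7 h 18 min
Total credited: 17 h 42 min.

17.70 hours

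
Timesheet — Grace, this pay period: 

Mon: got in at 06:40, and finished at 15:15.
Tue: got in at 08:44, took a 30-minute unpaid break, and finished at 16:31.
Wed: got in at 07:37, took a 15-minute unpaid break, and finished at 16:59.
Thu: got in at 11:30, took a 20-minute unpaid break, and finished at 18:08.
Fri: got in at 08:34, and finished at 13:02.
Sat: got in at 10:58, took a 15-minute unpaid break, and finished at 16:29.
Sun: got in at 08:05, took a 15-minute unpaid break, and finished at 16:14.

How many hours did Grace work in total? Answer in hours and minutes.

Mon: 06:40–15:15 = 8 h 35 min
Tue: 08:44–16:31 = 7 h 47 min; less 30 min break → 7 h 17 min
Wed: 07:37–16:59 = 9 h 22 min; less 15 min break → 9 h 7 min
Thu: 11:30–18:08 = 6 h 38 min; less 20 min break → 6 h 18 min
Fri: 08:34–13:02 = 4 h 28 min
Sat: 10:58–16:29 = 5 h 31 min; less 15 min break → 5 h 16 min
Sun: 08:05–16:14 = 8 h 9 min; less 15 min break → 7 h 54 min
Total: 8 h 35 min + 7 h 17 min + 9 h 7 min + 6 h 18 min + 4 h 28 min + 5 h 16 min + 7 h 54 min = 48 h 55 min.

48 h 55 min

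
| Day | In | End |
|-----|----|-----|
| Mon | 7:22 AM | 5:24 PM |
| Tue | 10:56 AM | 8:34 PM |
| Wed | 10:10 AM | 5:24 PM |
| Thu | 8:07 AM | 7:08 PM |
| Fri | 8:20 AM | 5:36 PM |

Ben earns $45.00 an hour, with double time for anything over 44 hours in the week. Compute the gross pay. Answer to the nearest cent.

Mon: 7:22 AM–5:24 PM = 10 h 2 min
Tue: 10:56 AM–8:34 PM = 9 h 38 min
Wed: 10:10 AM–5:24 PM = 7 h 14 min
Thu: 8:07 AM–7:08 PM = 11 h 1 min
Fri: 8:20 AM–5:36 PM = 9 h 16 min
Total worked: 47 h 11 min = 2831 min.
Regular 44 h 0 min = 2640 min at $45.00/h; overtime 3 h 11 min = 191 min at $90.00/h.
Pay = (2640 × $45.00 + 191 × $90.00) ÷ 60 = $2266.50.

$2266.50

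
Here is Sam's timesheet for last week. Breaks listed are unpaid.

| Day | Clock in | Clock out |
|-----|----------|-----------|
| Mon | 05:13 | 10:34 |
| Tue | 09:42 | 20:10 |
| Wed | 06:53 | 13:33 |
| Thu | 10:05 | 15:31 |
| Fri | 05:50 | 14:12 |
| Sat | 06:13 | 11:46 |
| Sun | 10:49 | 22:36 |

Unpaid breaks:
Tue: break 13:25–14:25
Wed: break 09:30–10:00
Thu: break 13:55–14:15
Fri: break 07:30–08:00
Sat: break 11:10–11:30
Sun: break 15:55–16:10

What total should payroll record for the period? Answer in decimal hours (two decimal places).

50.70 hours

Mon: 05:13–10:34 = 5 h 21 min
Tue: 09:42–20:10 = 10 h 28 min; less 60 min break → 9 h 28 min
Wed: 06:53–13:33 = 6 h 40 min; less 30 min break → 6 h 10 min
Thu: 10:05–15:31 = 5 h 26 min; less 20 min break → 5 h 6 min
Fri: 05:50–14:12 = 8 h 22 min; less 30 min break → 7 h 52 min
Sat: 06:13–11:46 = 5 h 33 min; less 20 min break → 5 h 13 min
Sun: 10:49–22:36 = 11 h 47 min; less 15 min break → 11 h 32 min
Total: 5 h 21 min + 9 h 28 min + 6 h 10 min + 5 h 6 min + 7 h 52 min + 5 h 13 min + 11 h 32 min = 50 h 42 min.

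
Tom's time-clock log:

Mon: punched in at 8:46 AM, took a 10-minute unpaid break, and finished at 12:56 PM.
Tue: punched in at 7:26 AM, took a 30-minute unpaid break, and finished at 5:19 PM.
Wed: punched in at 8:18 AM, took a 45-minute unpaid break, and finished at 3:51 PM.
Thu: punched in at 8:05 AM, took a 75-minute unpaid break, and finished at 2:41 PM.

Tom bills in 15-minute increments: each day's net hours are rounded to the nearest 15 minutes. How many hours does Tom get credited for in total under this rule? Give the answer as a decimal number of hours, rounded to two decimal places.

25.50 hours

Mon: 8:46 AM–12:56 PM = 4 h 10 min − 10 min = 4 h 0 min → rounds to 4 h 0 min
Tue: 7:26 AM–5:19 PM = 9 h 53 min − 30 min = 9 h 23 min → rounds to 9 h 30 min
Wed: 8:18 AM–3:51 PM = 7 h 33 min − 45 min = 6 h 48 min → rounds to 6 h 45 min
Thu: 8:05 AM–2:41 PM = 6 h 36 min − 75 min = 5 h 21 min → rounds to 5 h 15 min
Total credited: 25 h 30 min.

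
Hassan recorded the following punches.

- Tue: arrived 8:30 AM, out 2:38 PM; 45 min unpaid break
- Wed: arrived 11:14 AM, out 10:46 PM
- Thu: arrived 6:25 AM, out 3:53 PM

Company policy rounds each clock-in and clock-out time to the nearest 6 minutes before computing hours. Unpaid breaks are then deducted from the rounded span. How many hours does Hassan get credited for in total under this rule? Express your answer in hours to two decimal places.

26.45 hours

Tue: in 8:30 AM→8:30 AM, out 2:38 PM→2:36 PM; 6 h 6 min − 45 min = 5 h 21 min
Wed: in 11:14 AM→11:12 AM, out 10:46 PM→10:48 PM; 11 h 36 min
Thu: in 6:25 AM→6:24 AM, out 3:53 PM→3:54 PM; 9 h 30 min
Total credited: 26 h 27 min.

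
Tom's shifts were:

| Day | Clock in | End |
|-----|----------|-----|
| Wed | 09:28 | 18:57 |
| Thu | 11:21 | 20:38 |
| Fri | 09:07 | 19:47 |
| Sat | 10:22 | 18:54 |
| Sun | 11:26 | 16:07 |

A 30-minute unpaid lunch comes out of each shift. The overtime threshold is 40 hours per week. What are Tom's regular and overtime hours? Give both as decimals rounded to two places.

Regular 40.00 hours, overtime 0.15 hours

Wed: 09:28–18:57 = 9 h 29 min; less 30 min break → 8 h 59 min
Thu: 11:21–20:38 = 9 h 17 min; less 30 min break → 8 h 47 min
Fri: 09:07–19:47 = 10 h 40 min; less 30 min break → 10 h 10 min
Sat: 10:22–18:54 = 8 h 32 min; less 30 min break → 8 h 2 min
Sun: 11:26–16:07 = 4 h 41 min; less 30 min break → 4 h 11 min
Total worked: 40 h 9 min = 40.15 h.
Threshold 40 h → overtime 0 h 9 min, regular 40 h 0 min.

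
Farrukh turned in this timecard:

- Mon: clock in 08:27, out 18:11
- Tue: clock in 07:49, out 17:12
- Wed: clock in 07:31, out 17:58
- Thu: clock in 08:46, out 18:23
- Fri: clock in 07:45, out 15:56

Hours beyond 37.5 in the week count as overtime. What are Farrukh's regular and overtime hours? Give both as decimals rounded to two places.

Mon: 08:27–18:11 = 9 h 44 min
Tue: 07:49–17:12 = 9 h 23 min
Wed: 07:31–17:58 = 10 h 27 min
Thu: 08:46–18:23 = 9 h 37 min
Fri: 07:45–15:56 = 8 h 11 min
Total worked: 47 h 22 min = 47.37 h.
Threshold 37.5 h → overtime 9 h 52 min, regular 37 h 30 min.

Regular 37.50 hours, overtime 9.87 hours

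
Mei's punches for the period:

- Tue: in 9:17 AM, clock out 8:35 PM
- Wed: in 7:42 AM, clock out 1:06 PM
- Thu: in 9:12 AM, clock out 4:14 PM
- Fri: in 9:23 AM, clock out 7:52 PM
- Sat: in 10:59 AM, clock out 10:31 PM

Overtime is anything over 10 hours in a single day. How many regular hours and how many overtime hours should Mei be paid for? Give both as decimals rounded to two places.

Tue: 9:17 AM–8:35 PM = 11 h 18 min
Wed: 7:42 AM–1:06 PM = 5 h 24 min
Thu: 9:12 AM–4:14 PM = 7 h 2 min
Fri: 9:23 AM–7:52 PM = 10 h 29 min
Sat: 10:59 AM–10:31 PM = 11 h 32 min
Tue reg 10 h 0 min / OT 1 h 18 min; Wed reg 5 h 24 min / OT 0 h 0 min; Thu reg 7 h 2 min / OT 0 h 0 min; Fri reg 10 h 0 min / OT 0 h 29 min; Sat reg 10 h 0 min / OT 1 h 32 min.
Totals: regular 42 h 26 min, overtime 3 h 19 min.

Regular 42.43 hours, overtime 3.32 hours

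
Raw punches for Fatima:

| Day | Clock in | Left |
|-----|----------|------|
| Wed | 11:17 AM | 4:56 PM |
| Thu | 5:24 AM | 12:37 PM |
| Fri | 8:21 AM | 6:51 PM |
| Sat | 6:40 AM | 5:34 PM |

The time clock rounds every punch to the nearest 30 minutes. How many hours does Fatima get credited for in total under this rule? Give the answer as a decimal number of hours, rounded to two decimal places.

Wed: in 11:17 AM→11:30 AM, out 4:56 PM→5:00 PM; 5 h 30 min
Thu: in 5:24 AM→5:30 AM, out 12:37 PM→12:30 PM; 7 h 0 min
Fri: in 8:21 AM→8:30 AM, out 6:51 PM→7:00 PM; 10 h 30 min
Sat: in 6:40 AM→6:30 AM, out 5:34 PM→5:30 PM; 11 h 0 min
Total credited: 34 h 0 min.

34.00 hours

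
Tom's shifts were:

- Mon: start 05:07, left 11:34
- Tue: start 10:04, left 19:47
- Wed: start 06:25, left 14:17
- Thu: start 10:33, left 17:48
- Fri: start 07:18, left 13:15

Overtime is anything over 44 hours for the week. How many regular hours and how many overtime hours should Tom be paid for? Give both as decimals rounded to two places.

Mon: 05:07–11:34 = 6 h 27 min
Tue: 10:04–19:47 = 9 h 43 min
Wed: 06:25–14:17 = 7 h 52 min
Thu: 10:33–17:48 = 7 h 15 min
Fri: 07:18–13:15 = 5 h 57 min
Total worked: 37 h 14 min = 37.23 h.
Threshold 44 h → overtime 0 h 0 min, regular 37 h 14 min.

Regular 37.23 hours, overtime 0.00 hours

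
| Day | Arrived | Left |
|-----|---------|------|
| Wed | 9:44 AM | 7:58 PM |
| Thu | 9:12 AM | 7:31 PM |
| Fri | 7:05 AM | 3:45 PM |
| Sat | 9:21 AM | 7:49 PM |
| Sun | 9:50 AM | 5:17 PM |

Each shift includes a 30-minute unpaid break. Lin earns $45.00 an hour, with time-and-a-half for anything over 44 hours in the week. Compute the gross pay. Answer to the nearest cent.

$2022.75

Wed: 9:44 AM–7:58 PM = 10 h 14 min; less 30 min break → 9 h 44 min
Thu: 9:12 AM–7:31 PM = 10 h 19 min; less 30 min break → 9 h 49 min
Fri: 7:05 AM–3:45 PM = 8 h 40 min; less 30 min break → 8 h 10 min
Sat: 9:21 AM–7:49 PM = 10 h 28 min; less 30 min break → 9 h 58 min
Sun: 9:50 AM–5:17 PM = 7 h 27 min; less 30 min break → 6 h 57 min
Total worked: 44 h 38 min = 2678 min.
Regular 44 h 0 min = 2640 min at $45.00/h; overtime 0 h 38 min = 38 min at $67.50/h.
Pay = (2640 × $45.00 + 38 × $67.50) ÷ 60 = $2022.75.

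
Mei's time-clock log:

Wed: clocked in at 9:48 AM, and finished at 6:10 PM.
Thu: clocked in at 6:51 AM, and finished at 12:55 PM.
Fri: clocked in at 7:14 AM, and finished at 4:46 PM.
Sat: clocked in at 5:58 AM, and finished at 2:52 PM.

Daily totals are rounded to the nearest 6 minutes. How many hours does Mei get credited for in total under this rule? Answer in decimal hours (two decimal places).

Wed: 9:48 AM–6:10 PM = 8 h 22 min → rounds to 8 h 24 min
Thu: 6:51 AM–12:55 PM = 6 h 4 min → rounds to 6 h 6 min
Fri: 7:14 AM–4:46 PM = 9 h 32 min → rounds to 9 h 30 min
Sat: 5:58 AM–2:52 PM = 8 h 54 min → rounds to 8 h 54 min
Total credited: 32 h 54 min.

32.90 hours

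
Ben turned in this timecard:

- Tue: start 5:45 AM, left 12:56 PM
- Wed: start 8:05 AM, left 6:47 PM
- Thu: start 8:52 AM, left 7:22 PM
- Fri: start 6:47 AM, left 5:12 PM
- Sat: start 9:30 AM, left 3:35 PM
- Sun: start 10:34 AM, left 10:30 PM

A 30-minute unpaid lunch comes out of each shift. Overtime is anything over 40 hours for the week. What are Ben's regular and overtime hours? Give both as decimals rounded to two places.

Tue: 5:45 AM–12:56 PM = 7 h 11 min; less 30 min break → 6 h 41 min
Wed: 8:05 AM–6:47 PM = 10 h 42 min; less 30 min break → 10 h 12 min
Thu: 8:52 AM–7:22 PM = 10 h 30 min; less 30 min break → 10 h 0 min
Fri: 6:47 AM–5:12 PM = 10 h 25 min; less 30 min break → 9 h 55 min
Sat: 9:30 AM–3:35 PM = 6 h 5 min; less 30 min break → 5 h 35 min
Sun: 10:34 AM–10:30 PM = 11 h 56 min; less 30 min break → 11 h 26 min
Total worked: 53 h 49 min = 53.82 h.
Threshold 40 h → overtime 13 h 49 min, regular 40 h 0 min.

Regular 40.00 hours, overtime 13.82 hours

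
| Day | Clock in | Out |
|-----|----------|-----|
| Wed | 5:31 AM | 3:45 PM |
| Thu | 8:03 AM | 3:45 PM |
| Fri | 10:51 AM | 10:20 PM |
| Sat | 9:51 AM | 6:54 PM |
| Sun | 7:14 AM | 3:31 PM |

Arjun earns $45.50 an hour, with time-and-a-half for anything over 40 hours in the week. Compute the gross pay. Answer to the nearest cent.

Wed: 5:31 AM–3:45 PM = 10 h 14 min
Thu: 8:03 AM–3:45 PM = 7 h 42 min
Fri: 10:51 AM–10:20 PM = 11 h 29 min
Sat: 9:51 AM–6:54 PM = 9 h 3 min
Sun: 7:14 AM–3:31 PM = 8 h 17 min
Total worked: 46 h 45 min = 2805 min.
Regular 40 h 0 min = 2400 min at $45.50/h; overtime 6 h 45 min = 405 min at $68.25/h.
Pay = (2400 × $45.50 + 405 × $68.25) ÷ 60 = $2280.69.

$2280.69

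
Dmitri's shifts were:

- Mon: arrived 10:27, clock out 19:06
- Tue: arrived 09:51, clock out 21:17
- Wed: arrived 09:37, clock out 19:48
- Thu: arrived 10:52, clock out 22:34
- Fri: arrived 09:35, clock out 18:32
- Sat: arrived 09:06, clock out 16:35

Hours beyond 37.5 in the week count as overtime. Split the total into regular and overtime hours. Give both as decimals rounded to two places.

Mon: 10:27–19:06 = 8 h 39 min
Tue: 09:51–21:17 = 11 h 26 min
Wed: 09:37–19:48 = 10 h 11 min
Thu: 10:52–22:34 = 11 h 42 min
Fri: 09:35–18:32 = 8 h 57 min
Sat: 09:06–16:35 = 7 h 29 min
Total worked: 58 h 24 min = 58.40 h.
Threshold 37.5 h → overtime 20 h 54 min, regular 37 h 30 min.

Regular 37.50 hours, overtime 20.90 hours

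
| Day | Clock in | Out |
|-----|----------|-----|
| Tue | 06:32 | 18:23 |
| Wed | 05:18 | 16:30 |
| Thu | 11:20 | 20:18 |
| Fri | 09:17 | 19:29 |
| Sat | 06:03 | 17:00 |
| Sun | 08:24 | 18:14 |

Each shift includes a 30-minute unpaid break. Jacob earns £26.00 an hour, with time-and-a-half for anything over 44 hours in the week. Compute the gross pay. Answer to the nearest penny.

£1768.00

Tue: 06:32–18:23 = 11 h 51 min; less 30 min break → 11 h 21 min
Wed: 05:18–16:30 = 11 h 12 min; less 30 min break → 10 h 42 min
Thu: 11:20–20:18 = 8 h 58 min; less 30 min break → 8 h 28 min
Fri: 09:17–19:29 = 10 h 12 min; less 30 min break → 9 h 42 min
Sat: 06:03–17:00 = 10 h 57 min; less 30 min break → 10 h 27 min
Sun: 08:24–18:14 = 9 h 50 min; less 30 min break → 9 h 20 min
Total worked: 60 h 0 min = 3600 min.
Regular 44 h 0 min = 2640 min at £26.00/h; overtime 16 h 0 min = 960 min at £39.00/h.
Pay = (2640 × £26.00 + 960 × £39.00) ÷ 60 = £1768.00.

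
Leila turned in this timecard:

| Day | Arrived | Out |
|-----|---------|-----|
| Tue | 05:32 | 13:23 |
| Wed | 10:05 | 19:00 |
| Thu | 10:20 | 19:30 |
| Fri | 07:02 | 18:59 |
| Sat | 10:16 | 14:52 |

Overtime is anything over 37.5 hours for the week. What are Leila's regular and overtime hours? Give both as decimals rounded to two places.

Tue: 05:32–13:23 = 7 h 51 min
Wed: 10:05–19:00 = 8 h 55 min
Thu: 10:20–19:30 = 9 h 10 min
Fri: 07:02–18:59 = 11 h 57 min
Sat: 10:16–14:52 = 4 h 36 min
Total worked: 42 h 29 min = 42.48 h.
Threshold 37.5 h → overtime 4 h 59 min, regular 37 h 30 min.

Regular 37.50 hours, overtime 4.98 hours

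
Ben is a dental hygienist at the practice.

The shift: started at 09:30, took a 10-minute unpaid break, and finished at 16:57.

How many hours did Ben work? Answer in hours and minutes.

The shift: 09:30–16:57 = 7 h 27 min; less 10 min break → 7 h 17 min

7 h 17 min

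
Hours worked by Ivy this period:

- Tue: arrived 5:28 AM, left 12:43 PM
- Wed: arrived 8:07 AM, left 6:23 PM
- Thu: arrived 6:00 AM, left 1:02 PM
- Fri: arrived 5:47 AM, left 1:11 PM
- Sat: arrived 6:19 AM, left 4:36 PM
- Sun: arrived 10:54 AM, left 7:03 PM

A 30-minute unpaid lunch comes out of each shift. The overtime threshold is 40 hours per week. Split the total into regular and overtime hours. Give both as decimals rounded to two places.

Regular 40.00 hours, overtime 7.38 hours

Tue: 5:28 AM–12:43 PM = 7 h 15 min; less 30 min break → 6 h 45 min
Wed: 8:07 AM–6:23 PM = 10 h 16 min; less 30 min break → 9 h 46 min
Thu: 6:00 AM–1:02 PM = 7 h 2 min; less 30 min break → 6 h 32 min
Fri: 5:47 AM–1:11 PM = 7 h 24 min; less 30 min break → 6 h 54 min
Sat: 6:19 AM–4:36 PM = 10 h 17 min; less 30 min break → 9 h 47 min
Sun: 10:54 AM–7:03 PM = 8 h 9 min; less 30 min break → 7 h 39 min
Total worked: 47 h 23 min = 47.38 h.
Threshold 40 h → overtime 7 h 23 min, regular 40 h 0 min.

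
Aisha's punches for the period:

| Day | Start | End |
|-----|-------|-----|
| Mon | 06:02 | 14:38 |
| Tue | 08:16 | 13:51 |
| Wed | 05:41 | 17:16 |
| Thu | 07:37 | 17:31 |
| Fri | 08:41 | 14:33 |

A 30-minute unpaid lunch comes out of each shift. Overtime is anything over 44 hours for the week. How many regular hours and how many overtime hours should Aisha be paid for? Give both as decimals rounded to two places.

Mon: 06:02–14:38 = 8 h 36 min; less 30 min break → 8 h 6 min
Tue: 08:16–13:51 = 5 h 35 min; less 30 min break → 5 h 5 min
Wed: 05:41–17:16 = 11 h 35 min; less 30 min break → 11 h 5 min
Thu: 07:37–17:31 = 9 h 54 min; less 30 min break → 9 h 24 min
Fri: 08:41–14:33 = 5 h 52 min; less 30 min break → 5 h 22 min
Total worked: 39 h 2 min = 39.03 h.
Threshold 44 h → overtime 0 h 0 min, regular 39 h 2 min.

Regular 39.03 hours, overtime 0.00 hours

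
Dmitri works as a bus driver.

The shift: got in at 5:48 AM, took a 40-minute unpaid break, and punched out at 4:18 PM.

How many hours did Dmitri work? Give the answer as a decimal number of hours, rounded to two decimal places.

9.83 hours

The shift: 5:48 AM–4:18 PM = 10 h 30 min; less 40 min break → 9 h 50 min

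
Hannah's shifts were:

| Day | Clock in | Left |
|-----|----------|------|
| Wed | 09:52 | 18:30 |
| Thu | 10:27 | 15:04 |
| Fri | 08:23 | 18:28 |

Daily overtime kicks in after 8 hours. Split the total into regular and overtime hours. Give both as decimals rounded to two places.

Regular 20.62 hours, overtime 2.72 hours

Wed: 09:52–18:30 = 8 h 38 min
Thu: 10:27–15:04 = 4 h 37 min
Fri: 08:23–18:28 = 10 h 5 min
Wed reg 8 h 0 min / OT 0 h 38 min; Thu reg 4 h 37 min / OT 0 h 0 min; Fri reg 8 h 0 min / OT 2 h 5 min.
Totals: regular 20 h 37 min, overtime 2 h 43 min.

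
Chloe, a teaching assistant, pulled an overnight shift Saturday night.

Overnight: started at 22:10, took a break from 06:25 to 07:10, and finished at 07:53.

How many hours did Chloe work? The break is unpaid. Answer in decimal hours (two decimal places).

8.97 hours

Overnight: 22:10 → midnight = 1 h 50 min; midnight → 07:53 = 7 h 53 min; span 9 h 43 min; less 45 min break → 8 h 58 min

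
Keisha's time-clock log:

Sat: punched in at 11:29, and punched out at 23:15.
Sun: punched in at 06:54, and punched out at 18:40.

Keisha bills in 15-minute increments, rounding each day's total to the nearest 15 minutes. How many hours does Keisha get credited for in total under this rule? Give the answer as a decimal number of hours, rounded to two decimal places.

Sat: 11:29–23:15 = 11 h 46 min → rounds to 11 h 45 min
Sun: 06:54–18:40 = 11 h 46 min → rounds to 11 h 45 min
Total credited: 23 h 30 min.

23.50 hours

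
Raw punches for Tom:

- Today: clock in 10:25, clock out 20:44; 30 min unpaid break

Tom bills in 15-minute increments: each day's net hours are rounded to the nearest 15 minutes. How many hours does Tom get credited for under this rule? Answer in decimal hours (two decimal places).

9.75 hours

Today: 10:25–20:44 = 10 h 19 min − 30 min = 9 h 49 min → rounds to 9 h 45 min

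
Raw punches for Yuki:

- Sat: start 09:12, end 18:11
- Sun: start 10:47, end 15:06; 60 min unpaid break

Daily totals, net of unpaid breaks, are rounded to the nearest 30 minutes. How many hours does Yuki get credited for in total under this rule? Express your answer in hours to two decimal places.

12.50 hours

Sat: 09:12–18:11 = 8 h 59 min → rounds to 9 h 0 min
Sun: 10:47–15:06 = 4 h 19 min − 60 min = 3 h 19 min → rounds to 3 h 30 min
Total credited: 12 h 30 min.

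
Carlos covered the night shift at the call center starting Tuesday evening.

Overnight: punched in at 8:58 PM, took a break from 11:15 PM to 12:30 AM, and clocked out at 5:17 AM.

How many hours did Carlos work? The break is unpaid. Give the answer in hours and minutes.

7 h 4 min

Overnight: 8:58 PM → midnight = 3 h 2 min; midnight → 5:17 AM = 5 h 17 min; span 8 h 19 min; less 75 min break → 7 h 4 min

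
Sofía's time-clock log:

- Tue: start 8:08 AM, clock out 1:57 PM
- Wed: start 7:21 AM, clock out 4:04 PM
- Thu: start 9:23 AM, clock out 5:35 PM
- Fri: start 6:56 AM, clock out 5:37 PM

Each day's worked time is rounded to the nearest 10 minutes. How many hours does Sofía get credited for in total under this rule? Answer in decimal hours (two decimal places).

33.33 hours

Tue: 8:08 AM–1:57 PM = 5 h 49 min → rounds to 5 h 50 min
Wed: 7:21 AM–4:04 PM = 8 h 43 min → rounds to 8 h 40 min
Thu: 9:23 AM–5:35 PM = 8 h 12 min → rounds to 8 h 10 min
Fri: 6:56 AM–5:37 PM = 10 h 41 min → rounds to 10 h 40 min
Total credited: 33 h 20 min.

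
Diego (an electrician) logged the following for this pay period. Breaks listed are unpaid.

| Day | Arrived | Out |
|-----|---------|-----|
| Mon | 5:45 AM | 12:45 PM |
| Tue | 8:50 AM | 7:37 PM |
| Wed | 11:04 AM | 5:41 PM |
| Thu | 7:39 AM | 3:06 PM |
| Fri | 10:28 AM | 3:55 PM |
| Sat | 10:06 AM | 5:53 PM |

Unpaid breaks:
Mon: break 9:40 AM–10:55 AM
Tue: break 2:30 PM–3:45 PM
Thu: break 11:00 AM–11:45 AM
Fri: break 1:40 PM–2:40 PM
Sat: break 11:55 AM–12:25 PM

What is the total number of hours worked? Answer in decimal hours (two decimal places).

40.33 hours

Mon: 5:45 AM–12:45 PM = 7 h 0 min; less 75 min break → 5 h 45 min
Tue: 8:50 AM–7:37 PM = 10 h 47 min; less 75 min break → 9 h 32 min
Wed: 11:04 AM–5:41 PM = 6 h 37 min
Thu: 7:39 AM–3:06 PM = 7 h 27 min; less 45 min break → 6 h 42 min
Fri: 10:28 AM–3:55 PM = 5 h 27 min; less 60 min break → 4 h 27 min
Sat: 10:06 AM–5:53 PM = 7 h 47 min; less 30 min break → 7 h 17 min
Total: 5 h 45 min + 9 h 32 min + 6 h 37 min + 6 h 42 min + 4 h 27 min + 7 h 17 min = 40 h 20 min.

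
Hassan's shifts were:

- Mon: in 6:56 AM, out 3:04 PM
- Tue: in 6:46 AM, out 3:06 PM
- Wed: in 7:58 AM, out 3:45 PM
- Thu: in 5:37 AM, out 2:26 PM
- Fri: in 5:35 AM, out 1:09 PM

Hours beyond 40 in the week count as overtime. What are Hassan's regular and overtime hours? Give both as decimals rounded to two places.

Regular 40.00 hours, overtime 0.63 hours

Mon: 6:56 AM–3:04 PM = 8 h 8 min
Tue: 6:46 AM–3:06 PM = 8 h 20 min
Wed: 7:58 AM–3:45 PM = 7 h 47 min
Thu: 5:37 AM–2:26 PM = 8 h 49 min
Fri: 5:35 AM–1:09 PM = 7 h 34 min
Total worked: 40 h 38 min = 40.63 h.
Threshold 40 h → overtime 0 h 38 min, regular 40 h 0 min.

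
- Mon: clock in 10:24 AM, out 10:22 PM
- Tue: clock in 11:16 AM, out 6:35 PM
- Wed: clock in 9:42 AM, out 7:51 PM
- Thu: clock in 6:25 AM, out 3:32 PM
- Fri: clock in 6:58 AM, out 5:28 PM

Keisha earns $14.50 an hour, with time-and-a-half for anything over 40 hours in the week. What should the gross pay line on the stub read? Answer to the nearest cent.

$776.84

Mon: 10:24 AM–10:22 PM = 11 h 58 min
Tue: 11:16 AM–6:35 PM = 7 h 19 min
Wed: 9:42 AM–7:51 PM = 10 h 9 min
Thu: 6:25 AM–3:32 PM = 9 h 7 min
Fri: 6:58 AM–5:28 PM = 10 h 30 min
Total worked: 49 h 3 min = 2943 min.
Regular 40 h 0 min = 2400 min at $14.50/h; overtime 9 h 3 min = 543 min at $21.75/h.
Pay = (2400 × $14.50 + 543 × $21.75) ÷ 60 = $776.84.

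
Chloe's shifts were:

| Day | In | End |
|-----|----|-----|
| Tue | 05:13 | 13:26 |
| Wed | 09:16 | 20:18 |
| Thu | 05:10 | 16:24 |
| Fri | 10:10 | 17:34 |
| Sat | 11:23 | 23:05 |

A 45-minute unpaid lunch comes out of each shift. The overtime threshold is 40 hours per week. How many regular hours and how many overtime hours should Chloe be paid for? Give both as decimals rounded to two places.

Tue: 05:13–13:26 = 8 h 13 min; less 45 min break → 7 h 28 min
Wed: 09:16–20:18 = 11 h 2 min; less 45 min break → 10 h 17 min
Thu: 05:10–16:24 = 11 h 14 min; less 45 min break → 10 h 29 min
Fri: 10:10–17:34 = 7 h 24 min; less 45 min break → 6 h 39 min
Sat: 11:23–23:05 = 11 h 42 min; less 45 min break → 10 h 57 min
Total worked: 45 h 50 min = 45.83 h.
Threshold 40 h → overtime 5 h 50 min, regular 40 h 0 min.

Regular 40.00 hours, overtime 5.83 hours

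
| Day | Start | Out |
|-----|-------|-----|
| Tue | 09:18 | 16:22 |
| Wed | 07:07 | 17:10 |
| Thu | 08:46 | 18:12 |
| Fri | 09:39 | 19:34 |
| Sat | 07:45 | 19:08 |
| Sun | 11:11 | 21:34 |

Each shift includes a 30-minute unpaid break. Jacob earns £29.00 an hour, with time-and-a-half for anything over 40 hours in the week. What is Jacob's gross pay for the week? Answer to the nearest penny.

Tue: 09:18–16:22 = 7 h 4 min; less 30 min break → 6 h 34 min
Wed: 07:07–17:10 = 10 h 3 min; less 30 min break → 9 h 33 min
Thu: 08:46–18:12 = 9 h 26 min; less 30 min break → 8 h 56 min
Fri: 09:39–19:34 = 9 h 55 min; less 30 min break → 9 h 25 min
Sat: 07:45–19:08 = 11 h 23 min; less 30 min break → 10 h 53 min
Sun: 11:11–21:34 = 10 h 23 min; less 30 min break → 9 h 53 min
Total worked: 55 h 14 min = 3314 min.
Regular 40 h 0 min = 2400 min at £29.00/h; overtime 15 h 14 min = 914 min at £43.50/h.
Pay = (2400 × £29.00 + 914 × £43.50) ÷ 60 = £1822.65.

£1822.65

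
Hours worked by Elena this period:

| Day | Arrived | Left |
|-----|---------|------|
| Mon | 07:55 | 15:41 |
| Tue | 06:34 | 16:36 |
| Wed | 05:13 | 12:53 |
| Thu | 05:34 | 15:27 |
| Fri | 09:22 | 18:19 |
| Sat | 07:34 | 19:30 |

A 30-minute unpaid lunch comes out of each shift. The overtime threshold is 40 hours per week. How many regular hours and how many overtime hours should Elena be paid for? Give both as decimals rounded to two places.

Mon: 07:55–15:41 = 7 h 46 min; less 30 min break → 7 h 16 min
Tue: 06:34–16:36 = 10 h 2 min; less 30 min break → 9 h 32 min
Wed: 05:13–12:53 = 7 h 40 min; less 30 min break → 7 h 10 min
Thu: 05:34–15:27 = 9 h 53 min; less 30 min break → 9 h 23 min
Fri: 09:22–18:19 = 8 h 57 min; less 30 min break → 8 h 27 min
Sat: 07:34–19:30 = 11 h 56 min; less 30 min break → 11 h 26 min
Total worked: 53 h 14 min = 53.23 h.
Threshold 40 h → overtime 13 h 14 min, regular 40 h 0 min.

Regular 40.00 hours, overtime 13.23 hours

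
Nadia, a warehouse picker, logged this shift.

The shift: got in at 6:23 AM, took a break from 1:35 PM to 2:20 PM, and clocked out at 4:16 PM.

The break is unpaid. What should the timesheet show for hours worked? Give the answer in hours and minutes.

9 h 8 min

The shift: 6:23 AM–4:16 PM = 9 h 53 min; less 45 min break → 9 h 8 min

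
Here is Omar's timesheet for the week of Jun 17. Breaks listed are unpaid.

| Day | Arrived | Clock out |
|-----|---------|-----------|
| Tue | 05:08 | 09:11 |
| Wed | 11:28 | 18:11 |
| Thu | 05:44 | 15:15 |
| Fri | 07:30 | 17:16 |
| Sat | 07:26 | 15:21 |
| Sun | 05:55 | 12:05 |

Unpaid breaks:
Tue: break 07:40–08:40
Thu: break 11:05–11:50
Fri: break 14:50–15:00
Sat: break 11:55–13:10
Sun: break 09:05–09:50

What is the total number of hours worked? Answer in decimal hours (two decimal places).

Tue: 05:08–09:11 = 4 h 3 min; less 60 min break → 3 h 3 min
Wed: 11:28–18:11 = 6 h 43 min
Thu: 05:44–15:15 = 9 h 31 min; less 45 min break → 8 h 46 min
Fri: 07:30–17:16 = 9 h 46 min; less 10 min break → 9 h 36 min
Sat: 07:26–15:21 = 7 h 55 min; less 75 min break → 6 h 40 min
Sun: 05:55–12:05 = 6 h 10 min; less 45 min break → 5 h 25 min
Total: 3 h 3 min + 6 h 43 min + 8 h 46 min + 9 h 36 min + 6 h 40 min + 5 h 25 min = 40 h 13 min.

40.22 hours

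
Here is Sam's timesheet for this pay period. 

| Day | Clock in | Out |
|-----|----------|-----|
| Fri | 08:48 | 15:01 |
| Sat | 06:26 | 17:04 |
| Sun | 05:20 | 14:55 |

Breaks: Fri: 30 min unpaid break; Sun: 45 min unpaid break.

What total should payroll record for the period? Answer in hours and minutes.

25 h 11 min

Fri: 08:48–15:01 = 6 h 13 min; less 30 min break → 5 h 43 min
Sat: 06:26–17:04 = 10 h 38 min
Sun: 05:20–14:55 = 9 h 35 min; less 45 min break → 8 h 50 min
Total: 5 h 43 min + 10 h 38 min + 8 h 50 min = 25 h 11 min.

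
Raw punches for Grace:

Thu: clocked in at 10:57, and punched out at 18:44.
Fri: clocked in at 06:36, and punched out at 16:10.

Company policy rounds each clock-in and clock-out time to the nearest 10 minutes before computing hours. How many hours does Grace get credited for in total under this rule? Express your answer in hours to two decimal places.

Thu: in 10:57→11:00, out 18:44→18:40; 7 h 40 min
Fri: in 06:36→06:40, out 16:10→16:10; 9 h 30 min
Total credited: 17 h 10 min.

17.17 hours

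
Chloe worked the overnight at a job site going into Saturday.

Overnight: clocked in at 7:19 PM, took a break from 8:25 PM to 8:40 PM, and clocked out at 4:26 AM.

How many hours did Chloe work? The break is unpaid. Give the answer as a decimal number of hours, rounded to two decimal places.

8.87 hours

Overnight: 7:19 PM → midnight = 4 h 41 min; midnight → 4:26 AM = 4 h 26 min; span 9 h 7 min; less 15 min break → 8 h 52 min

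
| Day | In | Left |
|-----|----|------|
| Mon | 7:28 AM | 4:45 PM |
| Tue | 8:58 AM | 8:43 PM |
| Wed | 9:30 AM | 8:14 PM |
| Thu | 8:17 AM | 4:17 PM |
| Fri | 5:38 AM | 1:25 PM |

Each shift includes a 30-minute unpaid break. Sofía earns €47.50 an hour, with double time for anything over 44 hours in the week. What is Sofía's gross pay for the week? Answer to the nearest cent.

€2189.75

Mon: 7:28 AM–4:45 PM = 9 h 17 min; less 30 min break → 8 h 47 min
Tue: 8:58 AM–8:43 PM = 11 h 45 min; less 30 min break → 11 h 15 min
Wed: 9:30 AM–8:14 PM = 10 h 44 min; less 30 min break → 10 h 14 min
Thu: 8:17 AM–4:17 PM = 8 h 0 min; less 30 min break → 7 h 30 min
Fri: 5:38 AM–1:25 PM = 7 h 47 min; less 30 min break → 7 h 17 min
Total worked: 45 h 3 min = 2703 min.
Regular 44 h 0 min = 2640 min at €47.50/h; overtime 1 h 3 min = 63 min at €95.00/h.
Pay = (2640 × €47.50 + 63 × €95.00) ÷ 60 = €2189.75.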